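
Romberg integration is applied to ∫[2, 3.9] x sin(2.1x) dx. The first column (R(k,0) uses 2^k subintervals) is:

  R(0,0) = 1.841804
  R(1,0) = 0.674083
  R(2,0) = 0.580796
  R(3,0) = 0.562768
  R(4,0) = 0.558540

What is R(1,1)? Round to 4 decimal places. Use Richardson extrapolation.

Richardson extrapolation on the trapezoidal column (denominator 4−1=3):
R(1,1) = (4·0.674083 − 1.841804) / 3 = 0.284843

0.2848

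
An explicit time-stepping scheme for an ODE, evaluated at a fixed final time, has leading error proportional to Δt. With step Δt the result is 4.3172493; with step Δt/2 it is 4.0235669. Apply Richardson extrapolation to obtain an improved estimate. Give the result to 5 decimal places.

The leading error scales as Δt; refining by a factor of 2 reduces it by 2^1 = 2.
Extrapolated value = (2·A(Δt/2) − A(Δt)) / (2 − 1)
= (2·4.0235669 − 4.3172493) / 1
= 3.7298845 / 1 = 3.7298845

3.72988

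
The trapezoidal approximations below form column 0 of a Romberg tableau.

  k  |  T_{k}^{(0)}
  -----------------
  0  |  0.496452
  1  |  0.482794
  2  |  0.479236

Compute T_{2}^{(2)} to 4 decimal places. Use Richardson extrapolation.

T_{1}^{(1)} = 0.482794 + (0.482794 − 0.496452)/3 = 0.478241
T_{2}^{(1)} = 0.479236 + (0.479236 − 0.482794)/3 = 0.478050
T_{2}^{(2)} = 0.478050 + (0.478050 − 0.478241)/15 = 0.478037

0.4780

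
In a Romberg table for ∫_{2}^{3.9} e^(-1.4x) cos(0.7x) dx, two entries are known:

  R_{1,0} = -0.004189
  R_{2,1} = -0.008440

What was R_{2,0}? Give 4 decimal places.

From R_{2,1} = (4·R_{2,0} − R_{1,0})/3, solve for R_{2,0}:
4·R_{2,0} = 3·(-0.008440) + (-0.004189) = -0.029509
R_{2,0} = -0.007377

-0.0074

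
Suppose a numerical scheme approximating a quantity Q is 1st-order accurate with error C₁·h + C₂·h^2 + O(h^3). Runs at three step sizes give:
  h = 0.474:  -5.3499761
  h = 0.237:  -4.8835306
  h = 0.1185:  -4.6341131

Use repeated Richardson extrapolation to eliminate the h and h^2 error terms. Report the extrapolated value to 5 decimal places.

First eliminate the h term (factor 2^1 = 2):
  B₁ = (2·(-4.8835306) − (-5.3499761))/1 = -4.4170851
  B₂ = (2·(-4.6341131) − (-4.8835306))/1 = -4.3846956
Then eliminate the h^2 term (factor 2^2 = 4):
  (4·(-4.3846956) − (-4.4170851))/3 = -4.3738991

-4.37390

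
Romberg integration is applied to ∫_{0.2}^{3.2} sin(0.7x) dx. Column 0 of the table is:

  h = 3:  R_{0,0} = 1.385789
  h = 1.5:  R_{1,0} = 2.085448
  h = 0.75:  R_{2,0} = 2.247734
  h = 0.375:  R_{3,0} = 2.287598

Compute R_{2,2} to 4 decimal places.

2.3007

Richardson extrapolation on the trapezoidal column (denominator 4−1=3):
R_{1,1} = 2.085448 + (2.085448 − 1.385789)/3 = 2.318668
R_{2,1} = 2.247734 + (2.247734 − 2.085448)/3 = 2.301829
R_{2,2} = 2.301829 + (2.301829 − 2.318668)/15 = 2.300706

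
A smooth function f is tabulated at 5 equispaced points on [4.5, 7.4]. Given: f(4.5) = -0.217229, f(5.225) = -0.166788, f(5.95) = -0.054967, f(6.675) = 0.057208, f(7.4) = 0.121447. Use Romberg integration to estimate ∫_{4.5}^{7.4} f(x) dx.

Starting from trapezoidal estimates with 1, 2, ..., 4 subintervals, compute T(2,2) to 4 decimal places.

T(0,0) (trapezoid, 1 panel, h=2.9000): -0.138884
T(1,0) (trapezoid, 2 panels, h=1.4500): -0.149144
T(2,0) (trapezoid, 4 panels, h=0.7250): -0.154018
T(1,1) = -0.149144 + (-0.149144 − (-0.138884))/3 = -0.152564
T(2,1) = -0.154018 + (-0.154018 − (-0.149144))/3 = -0.155643
T(2,2) = -0.155643 + (-0.155643 − (-0.152564))/15 = -0.155848

-0.1558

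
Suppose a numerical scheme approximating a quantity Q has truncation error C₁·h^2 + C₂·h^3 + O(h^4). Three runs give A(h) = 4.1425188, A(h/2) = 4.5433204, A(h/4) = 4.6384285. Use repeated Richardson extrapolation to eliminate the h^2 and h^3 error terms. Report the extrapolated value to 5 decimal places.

First eliminate the h^2 term (factor 2^2 = 4):
  B₁ = (4·4.5433204 − 4.1425188)/3 = 4.6769209
  B₂ = (4·4.6384285 − 4.5433204)/3 = 4.6701312
Then eliminate the h^3 term (factor 2^3 = 8):
  (8·4.6701312 − 4.6769209)/7 = 4.6691612

4.66916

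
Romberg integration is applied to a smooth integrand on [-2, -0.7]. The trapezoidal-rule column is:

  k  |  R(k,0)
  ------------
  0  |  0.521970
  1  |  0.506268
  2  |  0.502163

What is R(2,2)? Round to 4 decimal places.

0.5008

Richardson extrapolation on the trapezoidal column (denominator 4−1=3):
R(1,1) = 0.506268 + (0.506268 − 0.521970)/3 = 0.501034
R(2,1) = 0.502163 + (0.502163 − 0.506268)/3 = 0.500795
R(2,2) = (16·0.500795 − 0.501034) / 15 = 0.500779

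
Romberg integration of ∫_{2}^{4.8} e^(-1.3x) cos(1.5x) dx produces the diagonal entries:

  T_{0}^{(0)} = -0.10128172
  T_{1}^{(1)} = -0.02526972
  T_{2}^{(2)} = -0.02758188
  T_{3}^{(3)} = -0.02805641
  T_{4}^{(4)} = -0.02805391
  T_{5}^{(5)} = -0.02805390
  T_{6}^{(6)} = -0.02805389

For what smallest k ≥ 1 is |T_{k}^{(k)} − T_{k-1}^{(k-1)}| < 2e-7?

k = 5

|T_{1}^{(1)} − T_{0}^{(0)}| = 0.07601200 ≥ 2e-7
|T_{2}^{(2)} − T_{1}^{(1)}| = 0.00231216 ≥ 2e-7
|T_{3}^{(3)} − T_{2}^{(2)}| = 0.00047453 ≥ 2e-7
|T_{4}^{(4)} − T_{3}^{(3)}| = 0.00000250 ≥ 2e-7
|T_{5}^{(5)} − T_{4}^{(4)}| = 0.00000001 < 2e-7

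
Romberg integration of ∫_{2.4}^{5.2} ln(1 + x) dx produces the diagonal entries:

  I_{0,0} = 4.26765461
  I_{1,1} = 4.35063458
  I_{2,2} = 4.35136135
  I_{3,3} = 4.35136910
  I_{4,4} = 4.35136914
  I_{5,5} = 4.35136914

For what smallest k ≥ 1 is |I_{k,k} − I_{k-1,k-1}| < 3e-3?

|I_{1,1} − I_{0,0}| = 0.08297997 ≥ 3e-3
|I_{2,2} − I_{1,1}| = 0.00072677 < 3e-3

k = 2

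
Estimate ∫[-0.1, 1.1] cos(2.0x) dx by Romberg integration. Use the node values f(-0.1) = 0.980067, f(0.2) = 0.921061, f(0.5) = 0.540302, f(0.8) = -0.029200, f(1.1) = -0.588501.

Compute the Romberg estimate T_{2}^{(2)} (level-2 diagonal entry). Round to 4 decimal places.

T_{0}^{(0)} (trapezoid, 1 panel, h=1.2000): 0.234940
T_{1}^{(0)} (trapezoid, 2 panels, h=0.6000): 0.441651
T_{2}^{(0)} (trapezoid, 4 panels, h=0.3000): 0.488384
T_{1}^{(1)} = 0.441651 + (0.441651 − 0.234940)/3 = 0.510555
T_{2}^{(1)} = 0.488384 + (0.488384 − 0.441651)/3 = 0.503962
T_{2}^{(2)} = 0.503962 + (0.503962 − 0.510555)/15 = 0.503522

0.5035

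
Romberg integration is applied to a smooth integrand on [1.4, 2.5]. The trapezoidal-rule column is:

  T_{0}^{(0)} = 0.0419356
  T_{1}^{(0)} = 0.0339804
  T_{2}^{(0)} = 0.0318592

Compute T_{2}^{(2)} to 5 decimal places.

0.03114

Richardson extrapolation on the trapezoidal column (denominator 4−1=3):
T_{1}^{(1)} = 0.0339804 + (0.0339804 − 0.0419356)/3 = 0.0313287
T_{2}^{(1)} = (4·0.0318592 − 0.0339804) / 3 = 0.0311521
T_{2}^{(2)} = (16·0.0311521 − 0.0313287) / 15 = 0.0311403
(Column j=1 coincides with Simpson's rule on the same nodes.)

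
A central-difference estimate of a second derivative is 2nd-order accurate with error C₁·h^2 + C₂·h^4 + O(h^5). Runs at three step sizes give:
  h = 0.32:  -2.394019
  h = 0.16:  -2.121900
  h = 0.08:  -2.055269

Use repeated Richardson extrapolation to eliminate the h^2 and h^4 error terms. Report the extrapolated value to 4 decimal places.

First eliminate the h^2 term (factor 2^2 = 4):
  B₁ = (4·(-2.121900) − (-2.394019))/3 = -2.031194
  B₂ = (4·(-2.055269) − (-2.121900))/3 = -2.033059
Then eliminate the h^4 term (factor 2^4 = 16):
  (16·(-2.033059) − (-2.031194))/15 = -2.033183

-2.0332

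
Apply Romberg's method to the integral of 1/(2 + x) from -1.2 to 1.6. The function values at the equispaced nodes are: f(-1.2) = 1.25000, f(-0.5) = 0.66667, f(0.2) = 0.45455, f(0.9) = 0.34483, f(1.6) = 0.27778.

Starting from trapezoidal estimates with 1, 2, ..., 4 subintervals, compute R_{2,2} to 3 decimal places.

1.509

R_{0,0} (trapezoid, 1 panel, h=2.8000): 2.13889
R_{1,0} (trapezoid, 2 panels, h=1.4000): 1.70582
R_{2,0} (trapezoid, 4 panels, h=0.7000): 1.56096
R_{1,1} = 1.70582 + (1.70582 − 2.13889)/3 = 1.56146
R_{2,1} = 1.56096 + (1.56096 − 1.70582)/3 = 1.51267
R_{2,2} = 1.51267 + (1.51267 − 1.56146)/15 = 1.50942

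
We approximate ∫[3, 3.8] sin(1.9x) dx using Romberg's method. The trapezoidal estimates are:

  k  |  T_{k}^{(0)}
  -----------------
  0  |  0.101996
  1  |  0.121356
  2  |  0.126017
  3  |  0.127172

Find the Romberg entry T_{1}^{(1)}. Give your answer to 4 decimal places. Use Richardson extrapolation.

Richardson extrapolation on the trapezoidal column (denominator 4−1=3):
T_{1}^{(1)} = (4·0.121356 − 0.101996) / 3 = 0.127809

0.1278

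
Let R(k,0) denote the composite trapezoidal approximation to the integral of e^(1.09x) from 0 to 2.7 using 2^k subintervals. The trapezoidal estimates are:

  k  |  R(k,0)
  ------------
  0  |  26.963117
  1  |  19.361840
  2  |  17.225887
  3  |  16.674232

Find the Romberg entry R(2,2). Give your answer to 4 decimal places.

16.4930

R(1,1) = 19.361840 + (19.361840 − 26.963117)/3 = 16.828081
R(2,1) = 17.225887 + (17.225887 − 19.361840)/3 = 16.513903
R(2,2) = (16·16.513903 − 16.828081) / 15 = 16.492958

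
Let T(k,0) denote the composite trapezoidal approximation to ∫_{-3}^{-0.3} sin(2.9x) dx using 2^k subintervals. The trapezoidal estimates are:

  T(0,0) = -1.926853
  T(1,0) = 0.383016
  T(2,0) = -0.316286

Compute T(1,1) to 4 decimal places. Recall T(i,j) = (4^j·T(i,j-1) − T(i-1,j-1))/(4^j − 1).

T(1,1) = (4·0.383016 − (-1.926853)) / 3 = 1.152972

1.1530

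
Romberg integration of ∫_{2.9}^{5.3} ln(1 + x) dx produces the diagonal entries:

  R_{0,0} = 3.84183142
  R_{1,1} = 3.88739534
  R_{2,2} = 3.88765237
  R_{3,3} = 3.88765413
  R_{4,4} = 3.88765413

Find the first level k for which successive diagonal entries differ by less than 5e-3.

k = 2

|R_{1,1} − R_{0,0}| = 0.04556392 ≥ 5e-3
|R_{2,2} − R_{1,1}| = 0.00025703 < 5e-3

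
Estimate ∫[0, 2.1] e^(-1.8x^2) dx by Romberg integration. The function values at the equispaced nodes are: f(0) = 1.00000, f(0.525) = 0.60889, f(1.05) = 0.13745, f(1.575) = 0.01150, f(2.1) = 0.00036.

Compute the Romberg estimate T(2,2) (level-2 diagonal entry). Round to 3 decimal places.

0.665

T(0,0) (trapezoid, 1 panel, h=2.1000): 1.05038
T(1,0) (trapezoid, 2 panels, h=1.0500): 0.66951
T(2,0) (trapezoid, 4 panels, h=0.5250): 0.66046
T(1,1) = 0.66951 + (0.66951 − 1.05038)/3 = 0.54255
T(2,1) = 0.66046 + (0.66046 − 0.66951)/3 = 0.65744
T(2,2) = 0.65744 + (0.65744 − 0.54255)/15 = 0.66510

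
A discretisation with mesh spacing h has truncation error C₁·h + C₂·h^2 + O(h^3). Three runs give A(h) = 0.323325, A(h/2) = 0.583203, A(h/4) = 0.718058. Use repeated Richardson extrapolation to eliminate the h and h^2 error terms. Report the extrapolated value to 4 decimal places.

First eliminate the h term (factor 2^1 = 2):
  B₁ = (2·0.583203 − 0.323325)/1 = 0.843081
  B₂ = (2·0.718058 − 0.583203)/1 = 0.852913
Then eliminate the h^2 term (factor 2^2 = 4):
  (4·0.852913 − 0.843081)/3 = 0.856190

0.8562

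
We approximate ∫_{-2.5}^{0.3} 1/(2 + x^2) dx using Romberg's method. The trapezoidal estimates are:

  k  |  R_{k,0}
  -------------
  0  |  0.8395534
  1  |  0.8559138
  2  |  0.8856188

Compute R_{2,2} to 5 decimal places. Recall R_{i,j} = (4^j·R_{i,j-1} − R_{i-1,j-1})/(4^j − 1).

Richardson extrapolation on the trapezoidal column (denominator 4−1=3):
R_{1,1} = (4·0.8559138 − 0.8395534) / 3 = 0.8613673
R_{2,1} = (4·0.8856188 − 0.8559138) / 3 = 0.8955205
R_{2,2} = 0.8955205 + (0.8955205 − 0.8613673)/15 = 0.8977974

0.89780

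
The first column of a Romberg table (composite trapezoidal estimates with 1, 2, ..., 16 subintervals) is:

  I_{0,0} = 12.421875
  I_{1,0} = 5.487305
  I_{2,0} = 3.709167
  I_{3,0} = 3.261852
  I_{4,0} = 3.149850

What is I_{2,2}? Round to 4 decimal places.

I_{1,1} = 5.487305 + (5.487305 − 12.421875)/3 = 3.175782
I_{2,1} = (4·3.709167 − 5.487305) / 3 = 3.116454
I_{2,2} = (16·3.116454 − 3.175782) / 15 = 3.112499

3.1125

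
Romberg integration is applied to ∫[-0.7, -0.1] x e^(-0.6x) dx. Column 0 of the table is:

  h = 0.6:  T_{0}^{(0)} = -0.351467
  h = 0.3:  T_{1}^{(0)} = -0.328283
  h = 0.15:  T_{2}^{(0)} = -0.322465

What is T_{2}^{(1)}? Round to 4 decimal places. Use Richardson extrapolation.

-0.3205

Richardson extrapolation on the trapezoidal column (denominator 4−1=3):
T_{2}^{(1)} = -0.322465 + (-0.322465 − (-0.328283))/3 = -0.320526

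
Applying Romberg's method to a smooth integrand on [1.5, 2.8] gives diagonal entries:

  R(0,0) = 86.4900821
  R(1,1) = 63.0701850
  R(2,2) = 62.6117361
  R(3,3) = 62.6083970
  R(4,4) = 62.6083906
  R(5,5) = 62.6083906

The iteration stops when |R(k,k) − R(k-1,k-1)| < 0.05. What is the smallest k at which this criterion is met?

|R(1,1) − R(0,0)| = 23.4198971 ≥ 0.05
|R(2,2) − R(1,1)| = 0.4584489 ≥ 0.05
|R(3,3) − R(2,2)| = 0.0033391 < 0.05

k = 3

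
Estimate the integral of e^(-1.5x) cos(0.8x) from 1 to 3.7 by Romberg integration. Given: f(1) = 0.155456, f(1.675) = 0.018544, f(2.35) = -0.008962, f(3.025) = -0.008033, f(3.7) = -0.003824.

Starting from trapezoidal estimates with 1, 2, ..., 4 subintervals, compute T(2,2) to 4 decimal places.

0.0387

T(0,0) (trapezoid, 1 panel, h=2.7000): 0.204703
T(1,0) (trapezoid, 2 panels, h=1.3500): 0.090253
T(2,0) (trapezoid, 4 panels, h=0.6750): 0.052221
T(1,1) = 0.090253 + (0.090253 − 0.204703)/3 = 0.052103
T(2,1) = 0.052221 + (0.052221 − 0.090253)/3 = 0.039544
T(2,2) = 0.039544 + (0.039544 − 0.052103)/15 = 0.038707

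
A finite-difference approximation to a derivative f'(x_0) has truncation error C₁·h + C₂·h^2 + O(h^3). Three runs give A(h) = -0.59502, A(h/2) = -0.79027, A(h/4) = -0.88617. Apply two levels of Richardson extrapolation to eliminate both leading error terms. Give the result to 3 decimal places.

First eliminate the h term (factor 2^1 = 2):
  B₁ = (2·(-0.79027) − (-0.59502))/1 = -0.98552
  B₂ = (2·(-0.88617) − (-0.79027))/1 = -0.98207
Then eliminate the h^2 term (factor 2^2 = 4):
  (4·(-0.98207) − (-0.98552))/3 = -0.98092

-0.981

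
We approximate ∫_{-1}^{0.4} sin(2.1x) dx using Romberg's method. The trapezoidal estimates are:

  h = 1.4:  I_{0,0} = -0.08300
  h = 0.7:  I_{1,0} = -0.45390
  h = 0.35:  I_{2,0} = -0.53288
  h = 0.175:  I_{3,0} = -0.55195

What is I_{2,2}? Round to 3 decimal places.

Richardson extrapolation on the trapezoidal column (denominator 4−1=3):
I_{1,1} = (4·(-0.45390) − (-0.08300)) / 3 = -0.57753
I_{2,1} = (4·(-0.53288) − (-0.45390)) / 3 = -0.55921
I_{2,2} = -0.55921 + (-0.55921 − (-0.57753))/15 = -0.55799

-0.558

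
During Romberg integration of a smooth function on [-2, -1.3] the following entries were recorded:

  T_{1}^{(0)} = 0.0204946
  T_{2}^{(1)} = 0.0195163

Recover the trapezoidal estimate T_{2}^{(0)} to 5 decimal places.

From T_{2}^{(1)} = (4·T_{2}^{(0)} − T_{1}^{(0)})/3, solve for T_{2}^{(0)}:
4·T_{2}^{(0)} = 3·0.0195163 + 0.0204946 = 0.0790435
T_{2}^{(0)} = 0.0197609

0.01976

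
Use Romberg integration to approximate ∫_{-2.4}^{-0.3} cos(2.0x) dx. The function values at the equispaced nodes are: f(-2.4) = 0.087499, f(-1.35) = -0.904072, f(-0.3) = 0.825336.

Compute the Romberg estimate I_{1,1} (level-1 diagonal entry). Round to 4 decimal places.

-0.9462

I_{0,0} (trapezoid, 1 panel, h=2.1000): 0.958477
I_{1,0} (trapezoid, 2 panels, h=1.0500): -0.470037
I_{1,1} = -0.470037 + (-0.470037 − 0.958477)/3 = -0.946208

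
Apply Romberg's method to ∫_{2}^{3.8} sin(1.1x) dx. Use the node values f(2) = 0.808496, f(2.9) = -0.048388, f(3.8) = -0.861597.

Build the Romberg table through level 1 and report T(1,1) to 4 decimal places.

T(0,0) (trapezoid, 1 panel, h=1.8000): -0.047791
T(1,0) (trapezoid, 2 panels, h=0.9000): -0.067445
T(1,1) = -0.067445 + (-0.067445 − (-0.047791))/3 = -0.073996

-0.0740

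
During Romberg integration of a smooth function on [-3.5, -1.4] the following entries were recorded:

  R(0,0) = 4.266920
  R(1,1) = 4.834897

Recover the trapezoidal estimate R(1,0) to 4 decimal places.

4.6929

From R(1,1) = (4·R(1,0) − R(0,0))/3, solve for R(1,0):
4·R(1,0) = 3·4.834897 + 4.266920 = 18.771611
R(1,0) = 4.692903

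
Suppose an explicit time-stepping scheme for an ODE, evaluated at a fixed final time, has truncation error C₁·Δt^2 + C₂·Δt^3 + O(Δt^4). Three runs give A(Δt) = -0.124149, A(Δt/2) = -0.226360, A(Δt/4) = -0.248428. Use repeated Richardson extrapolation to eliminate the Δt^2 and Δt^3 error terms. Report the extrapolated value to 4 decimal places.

-0.2551

First eliminate the Δt^2 term (factor 2^2 = 4):
  B₁ = (4·(-0.226360) − (-0.124149))/3 = -0.260430
  B₂ = (4·(-0.248428) − (-0.226360))/3 = -0.255784
Then eliminate the Δt^3 term (factor 2^3 = 8):
  (8·(-0.255784) − (-0.260430))/7 = -0.255120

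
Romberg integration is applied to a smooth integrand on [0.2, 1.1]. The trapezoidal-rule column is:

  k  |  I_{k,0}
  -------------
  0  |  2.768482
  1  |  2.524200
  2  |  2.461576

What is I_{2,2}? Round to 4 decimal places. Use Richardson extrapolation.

Richardson extrapolation on the trapezoidal column (denominator 4−1=3):
I_{1,1} = (4·2.524200 − 2.768482) / 3 = 2.442773
I_{2,1} = 2.461576 + (2.461576 − 2.524200)/3 = 2.440701
I_{2,2} = 2.440701 + (2.440701 − 2.442773)/15 = 2.440563
(Column j=1 coincides with Simpson's rule on the same nodes.)

2.4406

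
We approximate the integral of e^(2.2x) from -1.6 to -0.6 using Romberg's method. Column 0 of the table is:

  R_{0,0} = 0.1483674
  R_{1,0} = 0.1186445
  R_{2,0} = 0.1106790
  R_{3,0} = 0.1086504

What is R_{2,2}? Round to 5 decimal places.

Richardson extrapolation on the trapezoidal column (denominator 4−1=3):
R_{1,1} = 0.1186445 + (0.1186445 − 0.1483674)/3 = 0.1087369
R_{2,1} = (4·0.1106790 − 0.1186445) / 3 = 0.1080238
R_{2,2} = (16·0.1080238 − 0.1087369) / 15 = 0.1079763
(Column j=1 coincides with Simpson's rule on the same nodes.)

0.10798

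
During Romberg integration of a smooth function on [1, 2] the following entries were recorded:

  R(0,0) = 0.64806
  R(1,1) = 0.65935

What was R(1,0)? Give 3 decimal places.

From R(1,1) = (4·R(1,0) − R(0,0))/3, solve for R(1,0):
4·R(1,0) = 3·0.65935 + 0.64806 = 2.62611
R(1,0) = 0.65653

0.657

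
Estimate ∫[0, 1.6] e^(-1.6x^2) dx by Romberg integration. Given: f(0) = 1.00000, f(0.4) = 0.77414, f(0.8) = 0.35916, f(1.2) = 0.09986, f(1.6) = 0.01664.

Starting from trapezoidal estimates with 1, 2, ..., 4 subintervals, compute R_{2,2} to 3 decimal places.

0.700

R_{0,0} (trapezoid, 1 panel, h=1.6000): 0.81331
R_{1,0} (trapezoid, 2 panels, h=0.8000): 0.69398
R_{2,0} (trapezoid, 4 panels, h=0.4000): 0.69659
R_{1,1} = 0.69398 + (0.69398 − 0.81331)/3 = 0.65420
R_{2,1} = 0.69659 + (0.69659 − 0.69398)/3 = 0.69746
R_{2,2} = 0.69746 + (0.69746 − 0.65420)/15 = 0.70034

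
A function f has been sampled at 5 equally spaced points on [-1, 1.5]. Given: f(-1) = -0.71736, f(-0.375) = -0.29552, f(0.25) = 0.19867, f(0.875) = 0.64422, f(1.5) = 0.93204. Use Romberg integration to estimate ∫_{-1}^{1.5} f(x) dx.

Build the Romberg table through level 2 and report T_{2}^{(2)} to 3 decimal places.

0.418

T_{0}^{(0)} (trapezoid, 1 panel, h=2.5000): 0.26835
T_{1}^{(0)} (trapezoid, 2 panels, h=1.2500): 0.38251
T_{2}^{(0)} (trapezoid, 4 panels, h=0.6250): 0.40919
T_{1}^{(1)} = 0.38251 + (0.38251 − 0.26835)/3 = 0.42056
T_{2}^{(1)} = 0.40919 + (0.40919 − 0.38251)/3 = 0.41808
T_{2}^{(2)} = 0.41808 + (0.41808 − 0.42056)/15 = 0.41791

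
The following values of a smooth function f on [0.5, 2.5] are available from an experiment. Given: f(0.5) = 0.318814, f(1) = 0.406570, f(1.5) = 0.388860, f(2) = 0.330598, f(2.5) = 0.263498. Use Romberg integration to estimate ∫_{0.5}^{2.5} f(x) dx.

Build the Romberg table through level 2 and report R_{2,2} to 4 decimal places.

R_{0,0} (trapezoid, 1 panel, h=2.0000): 0.582312
R_{1,0} (trapezoid, 2 panels, h=1.0000): 0.680016
R_{2,0} (trapezoid, 4 panels, h=0.5000): 0.708592
R_{1,1} = 0.680016 + (0.680016 − 0.582312)/3 = 0.712584
R_{2,1} = 0.708592 + (0.708592 − 0.680016)/3 = 0.718117
R_{2,2} = 0.718117 + (0.718117 − 0.712584)/15 = 0.718486

0.7185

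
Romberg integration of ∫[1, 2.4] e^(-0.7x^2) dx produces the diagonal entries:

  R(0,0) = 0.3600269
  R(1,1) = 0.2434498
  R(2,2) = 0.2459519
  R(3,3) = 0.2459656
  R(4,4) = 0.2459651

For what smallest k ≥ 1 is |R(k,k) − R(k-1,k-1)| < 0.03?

|R(1,1) − R(0,0)| = 0.1165771 ≥ 0.03
|R(2,2) − R(1,1)| = 0.0025021 < 0.03

k = 2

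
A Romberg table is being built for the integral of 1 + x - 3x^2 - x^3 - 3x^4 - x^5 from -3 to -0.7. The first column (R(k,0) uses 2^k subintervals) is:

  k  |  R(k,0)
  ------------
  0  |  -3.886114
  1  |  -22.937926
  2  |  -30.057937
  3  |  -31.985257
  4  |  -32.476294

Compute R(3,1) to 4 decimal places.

-32.6277

Richardson extrapolation on the trapezoidal column (denominator 4−1=3):
R(3,1) = -31.985257 + (-31.985257 − (-30.057937))/3 = -32.627697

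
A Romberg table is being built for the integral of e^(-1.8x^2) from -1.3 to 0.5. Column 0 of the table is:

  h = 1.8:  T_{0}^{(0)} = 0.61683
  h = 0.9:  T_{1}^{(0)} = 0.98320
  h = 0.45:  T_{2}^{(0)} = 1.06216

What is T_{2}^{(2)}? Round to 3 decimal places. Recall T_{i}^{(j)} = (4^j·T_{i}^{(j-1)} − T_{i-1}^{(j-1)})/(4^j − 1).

1.087

Richardson extrapolation on the trapezoidal column (denominator 4−1=3):
T_{1}^{(1)} = 0.98320 + (0.98320 − 0.61683)/3 = 1.10532
T_{2}^{(1)} = (4·1.06216 − 0.98320) / 3 = 1.08848
T_{2}^{(2)} = 1.08848 + (1.08848 − 1.10532)/15 = 1.08736
(Column j=1 coincides with Simpson's rule on the same nodes.)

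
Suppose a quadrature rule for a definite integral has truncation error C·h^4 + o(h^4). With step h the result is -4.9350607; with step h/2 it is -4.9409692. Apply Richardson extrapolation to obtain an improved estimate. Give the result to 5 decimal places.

-4.94136

The leading error scales as h^4; refining by a factor of 2 reduces it by 2^4 = 16.
Extrapolated value = (16·A(h/2) − A(h)) / (16 − 1)
= (16·(-4.9409692) − (-4.9350607)) / 15
= -74.1204465 / 15 = -4.9413631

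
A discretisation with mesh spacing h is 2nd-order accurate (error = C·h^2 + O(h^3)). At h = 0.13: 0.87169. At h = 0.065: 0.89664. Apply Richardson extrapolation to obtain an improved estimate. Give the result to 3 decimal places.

The leading error scales as h^2; refining by a factor of 2 reduces it by 2^2 = 4.
Extrapolated value = (4·A(h/2) − A(h)) / (4 − 1)
= (4·0.89664 − 0.87169) / 3
= 2.71487 / 3 = 0.90496

0.905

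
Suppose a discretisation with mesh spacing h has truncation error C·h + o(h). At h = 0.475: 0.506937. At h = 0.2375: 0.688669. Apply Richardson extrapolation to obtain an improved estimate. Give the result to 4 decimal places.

Extrapolated value = (2·A(h/2) − A(h)) / (2 − 1)
= (2·0.688669 − 0.506937) / 1
= 0.870401 / 1 = 0.870401

0.8704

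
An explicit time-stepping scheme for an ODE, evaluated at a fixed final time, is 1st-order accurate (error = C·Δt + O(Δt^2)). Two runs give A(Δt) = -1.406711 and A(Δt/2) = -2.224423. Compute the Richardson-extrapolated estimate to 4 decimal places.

-3.0421

The leading error scales as Δt; refining by a factor of 2 reduces it by 2^1 = 2.
Extrapolated value = (2·A(Δt/2) − A(Δt)) / (2 − 1)
= (2·(-2.224423) − (-1.406711)) / 1
= -3.042135 / 1 = -3.042135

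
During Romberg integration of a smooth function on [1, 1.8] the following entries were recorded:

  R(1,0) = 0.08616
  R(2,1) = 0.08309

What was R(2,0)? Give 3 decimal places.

From R(2,1) = (4·R(2,0) − R(1,0))/3, solve for R(2,0):
4·R(2,0) = 3·0.08309 + 0.08616 = 0.33543
R(2,0) = 0.08386

0.084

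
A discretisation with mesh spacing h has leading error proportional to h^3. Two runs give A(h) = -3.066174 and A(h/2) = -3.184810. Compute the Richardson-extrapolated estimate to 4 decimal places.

Extrapolated value = (8·A(h/2) − A(h)) / (8 − 1)
= (8·(-3.184810) − (-3.066174)) / 7
= -22.412306 / 7 = -3.201758

-3.2018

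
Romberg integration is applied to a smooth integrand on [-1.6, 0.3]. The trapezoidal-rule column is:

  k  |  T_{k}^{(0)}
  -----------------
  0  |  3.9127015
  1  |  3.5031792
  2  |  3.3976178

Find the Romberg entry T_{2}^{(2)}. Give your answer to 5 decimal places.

3.36215

Richardson extrapolation on the trapezoidal column (denominator 4−1=3):
T_{1}^{(1)} = (4·3.5031792 − 3.9127015) / 3 = 3.3666718
T_{2}^{(1)} = 3.3976178 + (3.3976178 − 3.5031792)/3 = 3.3624307
T_{2}^{(2)} = (16·3.3624307 − 3.3666718) / 15 = 3.3621480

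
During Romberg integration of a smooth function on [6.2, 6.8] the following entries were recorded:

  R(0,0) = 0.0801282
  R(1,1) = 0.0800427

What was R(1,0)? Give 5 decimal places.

0.08006

From R(1,1) = (4·R(1,0) − R(0,0))/3, solve for R(1,0):
4·R(1,0) = 3·0.0800427 + 0.0801282 = 0.3202563
R(1,0) = 0.0800641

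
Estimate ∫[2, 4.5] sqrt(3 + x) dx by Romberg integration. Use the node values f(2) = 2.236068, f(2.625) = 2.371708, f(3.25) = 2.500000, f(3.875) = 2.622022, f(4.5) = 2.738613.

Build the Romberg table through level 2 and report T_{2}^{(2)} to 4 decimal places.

T_{0}^{(0)} (trapezoid, 1 panel, h=2.5000): 6.218351
T_{1}^{(0)} (trapezoid, 2 panels, h=1.2500): 6.234176
T_{2}^{(0)} (trapezoid, 4 panels, h=0.6250): 6.238169
T_{1}^{(1)} = 6.234176 + (6.234176 − 6.218351)/3 = 6.239451
T_{2}^{(1)} = 6.238169 + (6.238169 − 6.234176)/3 = 6.239500
T_{2}^{(2)} = 6.239500 + (6.239500 − 6.239451)/15 = 6.239503

6.2395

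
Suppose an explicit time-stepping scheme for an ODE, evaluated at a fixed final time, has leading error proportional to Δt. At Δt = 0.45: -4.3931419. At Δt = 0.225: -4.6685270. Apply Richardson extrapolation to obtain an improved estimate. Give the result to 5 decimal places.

-4.94391

Extrapolated value = (2·A(Δt/2) − A(Δt)) / (2 − 1)
= (2·(-4.6685270) − (-4.3931419)) / 1
= -4.9439121 / 1 = -4.9439121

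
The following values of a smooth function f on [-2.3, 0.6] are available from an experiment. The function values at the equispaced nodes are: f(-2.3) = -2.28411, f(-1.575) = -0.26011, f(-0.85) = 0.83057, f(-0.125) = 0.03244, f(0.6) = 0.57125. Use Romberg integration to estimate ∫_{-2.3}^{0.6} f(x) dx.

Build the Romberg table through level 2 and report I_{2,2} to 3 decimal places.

I_{0,0} (trapezoid, 1 panel, h=2.9000): -2.48365
I_{1,0} (trapezoid, 2 panels, h=1.4500): -0.03750
I_{2,0} (trapezoid, 4 panels, h=0.7250): -0.18381
I_{1,1} = -0.03750 + (-0.03750 − (-2.48365))/3 = 0.77788
I_{2,1} = -0.18381 + (-0.18381 − (-0.03750))/3 = -0.23258
I_{2,2} = -0.23258 + (-0.23258 − 0.77788)/15 = -0.29994

-0.300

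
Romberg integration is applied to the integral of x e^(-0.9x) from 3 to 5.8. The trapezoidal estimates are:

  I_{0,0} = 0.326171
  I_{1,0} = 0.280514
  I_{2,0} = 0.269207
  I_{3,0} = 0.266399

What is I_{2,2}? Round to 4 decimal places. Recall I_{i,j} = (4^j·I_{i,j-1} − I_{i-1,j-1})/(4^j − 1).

I_{1,1} = 0.280514 + (0.280514 − 0.326171)/3 = 0.265295
I_{2,1} = (4·0.269207 − 0.280514) / 3 = 0.265438
I_{2,2} = 0.265438 + (0.265438 − 0.265295)/15 = 0.265448

0.2654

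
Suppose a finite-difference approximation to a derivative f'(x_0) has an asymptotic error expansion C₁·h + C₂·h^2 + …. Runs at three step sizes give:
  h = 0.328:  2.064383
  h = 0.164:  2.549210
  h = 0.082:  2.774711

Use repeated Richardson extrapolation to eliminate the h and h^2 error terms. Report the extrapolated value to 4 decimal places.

First eliminate the h term (factor 2^1 = 2):
  B₁ = (2·2.549210 − 2.064383)/1 = 3.034037
  B₂ = (2·2.774711 − 2.549210)/1 = 3.000212
Then eliminate the h^2 term (factor 2^2 = 4):
  (4·3.000212 − 3.034037)/3 = 2.988937

2.9889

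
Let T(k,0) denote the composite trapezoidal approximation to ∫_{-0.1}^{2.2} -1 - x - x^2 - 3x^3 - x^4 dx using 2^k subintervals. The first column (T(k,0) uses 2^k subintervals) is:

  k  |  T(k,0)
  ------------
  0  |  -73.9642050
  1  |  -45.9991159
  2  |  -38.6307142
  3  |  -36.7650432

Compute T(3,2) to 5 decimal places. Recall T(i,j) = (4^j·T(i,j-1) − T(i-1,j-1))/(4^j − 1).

Richardson extrapolation on the trapezoidal column (denominator 4−1=3):
T(2,1) = (4·(-38.6307142) − (-45.9991159)) / 3 = -36.1745803
T(3,1) = -36.7650432 + (-36.7650432 − (-38.6307142))/3 = -36.1431529
T(3,2) = -36.1431529 + (-36.1431529 − (-36.1745803))/15 = -36.1410577
(Column j=1 coincides with Simpson's rule on the same nodes.)

-36.14106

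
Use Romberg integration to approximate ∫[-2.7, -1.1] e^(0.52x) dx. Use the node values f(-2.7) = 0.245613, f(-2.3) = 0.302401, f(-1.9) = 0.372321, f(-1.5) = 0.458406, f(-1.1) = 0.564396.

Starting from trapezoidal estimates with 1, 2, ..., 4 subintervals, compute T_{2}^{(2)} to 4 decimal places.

T_{0}^{(0)} (trapezoid, 1 panel, h=1.6000): 0.648007
T_{1}^{(0)} (trapezoid, 2 panels, h=0.8000): 0.621860
T_{2}^{(0)} (trapezoid, 4 panels, h=0.4000): 0.615253
T_{1}^{(1)} = 0.621860 + (0.621860 − 0.648007)/3 = 0.613144
T_{2}^{(1)} = 0.615253 + (0.615253 − 0.621860)/3 = 0.613051
T_{2}^{(2)} = 0.613051 + (0.613051 − 0.613144)/15 = 0.613045

0.6130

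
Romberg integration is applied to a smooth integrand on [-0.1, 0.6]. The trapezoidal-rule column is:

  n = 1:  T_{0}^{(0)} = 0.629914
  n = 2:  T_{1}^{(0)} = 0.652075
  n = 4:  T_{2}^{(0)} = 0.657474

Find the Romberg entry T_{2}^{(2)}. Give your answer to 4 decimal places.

T_{1}^{(1)} = 0.652075 + (0.652075 − 0.629914)/3 = 0.659462
T_{2}^{(1)} = (4·0.657474 − 0.652075) / 3 = 0.659274
T_{2}^{(2)} = (16·0.659274 − 0.659462) / 15 = 0.659261
(Column j=1 coincides with Simpson's rule on the same nodes.)

0.6593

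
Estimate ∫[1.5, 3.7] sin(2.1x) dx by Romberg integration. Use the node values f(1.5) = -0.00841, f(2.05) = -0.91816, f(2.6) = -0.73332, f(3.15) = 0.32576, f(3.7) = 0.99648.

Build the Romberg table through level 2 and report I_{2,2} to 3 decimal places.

-0.509

I_{0,0} (trapezoid, 1 panel, h=2.2000): 1.08688
I_{1,0} (trapezoid, 2 panels, h=1.1000): -0.26321
I_{2,0} (trapezoid, 4 panels, h=0.5500): -0.45743
I_{1,1} = -0.26321 + (-0.26321 − 1.08688)/3 = -0.71324
I_{2,1} = -0.45743 + (-0.45743 − (-0.26321))/3 = -0.52217
I_{2,2} = -0.52217 + (-0.52217 − (-0.71324))/15 = -0.50943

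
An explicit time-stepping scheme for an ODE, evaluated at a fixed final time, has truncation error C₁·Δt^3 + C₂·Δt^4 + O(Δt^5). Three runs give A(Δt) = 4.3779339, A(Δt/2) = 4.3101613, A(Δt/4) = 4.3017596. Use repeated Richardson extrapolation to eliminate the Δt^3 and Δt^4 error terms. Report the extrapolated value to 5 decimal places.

4.30056

First eliminate the Δt^3 term (factor 2^3 = 8):
  B₁ = (8·4.3101613 − 4.3779339)/7 = 4.3004795
  B₂ = (8·4.3017596 − 4.3101613)/7 = 4.3005594
Then eliminate the Δt^4 term (factor 2^4 = 16):
  (16·4.3005594 − 4.3004795)/15 = 4.3005647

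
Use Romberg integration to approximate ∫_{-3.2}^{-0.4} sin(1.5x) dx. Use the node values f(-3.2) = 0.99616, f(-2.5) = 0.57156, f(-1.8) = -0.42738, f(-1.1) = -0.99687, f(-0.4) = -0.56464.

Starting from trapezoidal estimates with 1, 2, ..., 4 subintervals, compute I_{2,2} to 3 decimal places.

-0.489

I_{0,0} (trapezoid, 1 panel, h=2.8000): 0.60413
I_{1,0} (trapezoid, 2 panels, h=1.4000): -0.29627
I_{2,0} (trapezoid, 4 panels, h=0.7000): -0.44585
I_{1,1} = -0.29627 + (-0.29627 − 0.60413)/3 = -0.59640
I_{2,1} = -0.44585 + (-0.44585 − (-0.29627))/3 = -0.49571
I_{2,2} = -0.49571 + (-0.49571 − (-0.59640))/15 = -0.48900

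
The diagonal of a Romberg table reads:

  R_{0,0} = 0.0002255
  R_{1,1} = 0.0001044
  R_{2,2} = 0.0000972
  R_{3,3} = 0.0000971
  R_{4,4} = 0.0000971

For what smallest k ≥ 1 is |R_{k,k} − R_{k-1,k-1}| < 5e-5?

|R_{1,1} − R_{0,0}| = 0.0001211 ≥ 5e-5
|R_{2,2} − R_{1,1}| = 0.0000072 < 5e-5

k = 2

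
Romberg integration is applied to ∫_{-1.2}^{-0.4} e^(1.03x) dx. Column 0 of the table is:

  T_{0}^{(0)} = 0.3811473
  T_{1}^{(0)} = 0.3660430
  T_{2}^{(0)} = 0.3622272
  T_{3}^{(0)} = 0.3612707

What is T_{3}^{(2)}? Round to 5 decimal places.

Richardson extrapolation on the trapezoidal column (denominator 4−1=3):
T_{2}^{(1)} = 0.3622272 + (0.3622272 − 0.3660430)/3 = 0.3609553
T_{3}^{(1)} = 0.3612707 + (0.3612707 − 0.3622272)/3 = 0.3609519
T_{3}^{(2)} = (16·0.3609519 − 0.3609553) / 15 = 0.3609517

0.36095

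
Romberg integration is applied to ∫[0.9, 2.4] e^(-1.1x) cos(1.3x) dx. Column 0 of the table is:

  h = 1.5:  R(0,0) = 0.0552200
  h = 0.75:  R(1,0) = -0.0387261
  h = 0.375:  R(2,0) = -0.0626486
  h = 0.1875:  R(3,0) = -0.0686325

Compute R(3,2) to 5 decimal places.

R(2,1) = -0.0626486 + (-0.0626486 − (-0.0387261))/3 = -0.0706228
R(3,1) = -0.0686325 + (-0.0686325 − (-0.0626486))/3 = -0.0706271
R(3,2) = (16·(-0.0706271) − (-0.0706228)) / 15 = -0.0706274

-0.07063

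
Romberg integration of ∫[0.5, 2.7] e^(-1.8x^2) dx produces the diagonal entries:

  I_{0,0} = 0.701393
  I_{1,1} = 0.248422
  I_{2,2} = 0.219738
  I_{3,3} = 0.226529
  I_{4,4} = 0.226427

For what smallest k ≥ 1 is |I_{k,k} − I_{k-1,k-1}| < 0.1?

k = 2

|I_{1,1} − I_{0,0}| = 0.452971 ≥ 0.1
|I_{2,2} − I_{1,1}| = 0.028684 < 0.1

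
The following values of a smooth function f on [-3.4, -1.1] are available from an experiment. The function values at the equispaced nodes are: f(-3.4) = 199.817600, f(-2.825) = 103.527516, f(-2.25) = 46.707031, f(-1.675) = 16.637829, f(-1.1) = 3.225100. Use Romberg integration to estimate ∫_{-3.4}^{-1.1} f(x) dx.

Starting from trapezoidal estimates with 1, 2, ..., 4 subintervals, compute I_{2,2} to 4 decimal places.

I_{0,0} (trapezoid, 1 panel, h=2.3000): 233.499105
I_{1,0} (trapezoid, 2 panels, h=1.1500): 170.462638
I_{2,0} (trapezoid, 4 panels, h=0.5750): 154.326392
I_{1,1} = 170.462638 + (170.462638 − 233.499105)/3 = 149.450482
I_{2,1} = 154.326392 + (154.326392 − 170.462638)/3 = 148.947643
I_{2,2} = 148.947643 + (148.947643 − 149.450482)/15 = 148.914120

148.9141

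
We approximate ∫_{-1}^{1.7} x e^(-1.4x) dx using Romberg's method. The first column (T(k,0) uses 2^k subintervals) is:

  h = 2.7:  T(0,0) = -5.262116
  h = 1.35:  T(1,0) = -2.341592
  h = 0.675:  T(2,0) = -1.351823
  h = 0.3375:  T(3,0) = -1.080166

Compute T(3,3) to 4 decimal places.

Richardson extrapolation on the trapezoidal column (denominator 4−1=3):
T(1,1) = -2.341592 + (-2.341592 − (-5.262116))/3 = -1.368084
T(2,1) = (4·(-1.351823) − (-2.341592)) / 3 = -1.021900
T(3,1) = (4·(-1.080166) − (-1.351823)) / 3 = -0.989614
T(2,2) = (16·(-1.021900) − (-1.368084)) / 15 = -0.998821
T(3,2) = -0.989614 + (-0.989614 − (-1.021900))/15 = -0.987462
T(3,3) = (64·(-0.987462) − (-0.998821)) / 63 = -0.987282
(Column j=1 coincides with Simpson's rule on the same nodes.)

-0.9873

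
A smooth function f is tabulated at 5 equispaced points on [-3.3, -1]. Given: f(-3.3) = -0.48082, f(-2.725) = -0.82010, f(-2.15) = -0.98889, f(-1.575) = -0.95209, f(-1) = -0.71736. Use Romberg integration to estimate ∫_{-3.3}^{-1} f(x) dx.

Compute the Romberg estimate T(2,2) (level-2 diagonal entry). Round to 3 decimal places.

T(0,0) (trapezoid, 1 panel, h=2.3000): -1.37791
T(1,0) (trapezoid, 2 panels, h=1.1500): -1.82618
T(2,0) (trapezoid, 4 panels, h=0.5750): -1.93210
T(1,1) = -1.82618 + (-1.82618 − (-1.37791))/3 = -1.97560
T(2,1) = -1.93210 + (-1.93210 − (-1.82618))/3 = -1.96741
T(2,2) = -1.96741 + (-1.96741 − (-1.97560))/15 = -1.96686

-1.967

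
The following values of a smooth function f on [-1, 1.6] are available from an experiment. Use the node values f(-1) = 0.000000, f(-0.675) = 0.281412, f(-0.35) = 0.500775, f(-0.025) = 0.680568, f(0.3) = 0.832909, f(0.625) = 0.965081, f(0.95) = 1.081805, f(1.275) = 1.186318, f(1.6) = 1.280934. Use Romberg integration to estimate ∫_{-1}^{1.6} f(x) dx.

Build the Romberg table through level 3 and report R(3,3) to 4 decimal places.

2.0113

R(0,0) (trapezoid, 1 panel, h=2.6000): 1.665214
R(1,0) (trapezoid, 2 panels, h=1.3000): 1.915389
R(2,0) (trapezoid, 4 panels, h=0.6500): 1.986371
R(3,0) (trapezoid, 8 panels, h=0.3250): 2.005034
R(1,1) = 1.915389 + (1.915389 − 1.665214)/3 = 1.998781
R(2,1) = 1.986371 + (1.986371 − 1.915389)/3 = 2.010032
R(3,1) = 2.005034 + (2.005034 − 1.986371)/3 = 2.011255
R(2,2) = 2.010032 + (2.010032 − 1.998781)/15 = 2.010782
R(3,2) = 2.011255 + (2.011255 − 2.010032)/15 = 2.011337
R(3,3) = 2.011337 + (2.011337 − 2.010782)/63 = 2.011346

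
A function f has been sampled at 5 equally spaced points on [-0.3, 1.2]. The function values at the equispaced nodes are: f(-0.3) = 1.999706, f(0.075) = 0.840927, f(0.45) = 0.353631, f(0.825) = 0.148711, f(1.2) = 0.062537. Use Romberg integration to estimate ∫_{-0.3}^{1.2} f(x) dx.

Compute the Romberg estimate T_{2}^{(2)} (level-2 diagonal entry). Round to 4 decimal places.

0.8391

T_{0}^{(0)} (trapezoid, 1 panel, h=1.5000): 1.546682
T_{1}^{(0)} (trapezoid, 2 panels, h=0.7500): 1.038564
T_{2}^{(0)} (trapezoid, 4 panels, h=0.3750): 0.890396
T_{1}^{(1)} = 1.038564 + (1.038564 − 1.546682)/3 = 0.869191
T_{2}^{(1)} = 0.890396 + (0.890396 − 1.038564)/3 = 0.841007
T_{2}^{(2)} = 0.841007 + (0.841007 − 0.869191)/15 = 0.839128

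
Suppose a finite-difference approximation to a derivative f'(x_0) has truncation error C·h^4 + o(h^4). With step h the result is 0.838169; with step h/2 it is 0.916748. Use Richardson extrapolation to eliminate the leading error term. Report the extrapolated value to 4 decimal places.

The leading error scales as h^4; refining by a factor of 2 reduces it by 2^4 = 16.
Extrapolated value = (16·A(h/2) − A(h)) / (16 − 1)
= (16·0.916748 − 0.838169) / 15
= 13.829799 / 15 = 0.921987

0.9220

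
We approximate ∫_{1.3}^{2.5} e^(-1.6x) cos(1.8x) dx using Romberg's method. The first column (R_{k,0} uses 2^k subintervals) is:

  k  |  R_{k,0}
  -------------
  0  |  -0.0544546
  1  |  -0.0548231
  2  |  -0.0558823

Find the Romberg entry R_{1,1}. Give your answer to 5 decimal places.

-0.05495

R_{1,1} = (4·(-0.0548231) − (-0.0544546)) / 3 = -0.0549459
(Column j=1 coincides with Simpson's rule on the same nodes.)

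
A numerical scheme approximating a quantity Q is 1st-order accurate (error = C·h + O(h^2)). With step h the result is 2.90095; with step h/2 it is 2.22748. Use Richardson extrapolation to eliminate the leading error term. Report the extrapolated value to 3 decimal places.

The leading error scales as h; refining by a factor of 2 reduces it by 2^1 = 2.
Extrapolated value = (2·A(h/2) − A(h)) / (2 − 1)
= (2·2.22748 − 2.90095) / 1
= 1.55401 / 1 = 1.55401

1.554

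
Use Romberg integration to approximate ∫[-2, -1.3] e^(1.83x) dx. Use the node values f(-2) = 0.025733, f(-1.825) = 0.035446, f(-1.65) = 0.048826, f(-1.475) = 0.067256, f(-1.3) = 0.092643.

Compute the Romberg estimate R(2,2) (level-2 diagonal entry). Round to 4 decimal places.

R(0,0) (trapezoid, 1 panel, h=0.7000): 0.041432
R(1,0) (trapezoid, 2 panels, h=0.3500): 0.037805
R(2,0) (trapezoid, 4 panels, h=0.1750): 0.036875
R(1,1) = 0.037805 + (0.037805 − 0.041432)/3 = 0.036596
R(2,1) = 0.036875 + (0.036875 − 0.037805)/3 = 0.036565
R(2,2) = 0.036565 + (0.036565 − 0.036596)/15 = 0.036563

0.0366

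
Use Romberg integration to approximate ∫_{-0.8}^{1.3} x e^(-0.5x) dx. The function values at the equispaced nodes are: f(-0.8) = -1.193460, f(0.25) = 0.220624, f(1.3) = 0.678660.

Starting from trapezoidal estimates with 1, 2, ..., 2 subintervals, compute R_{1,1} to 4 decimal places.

0.1287

R_{0,0} (trapezoid, 1 panel, h=2.1000): -0.540540
R_{1,0} (trapezoid, 2 panels, h=1.0500): -0.038615
R_{1,1} = -0.038615 + (-0.038615 − (-0.540540))/3 = 0.128693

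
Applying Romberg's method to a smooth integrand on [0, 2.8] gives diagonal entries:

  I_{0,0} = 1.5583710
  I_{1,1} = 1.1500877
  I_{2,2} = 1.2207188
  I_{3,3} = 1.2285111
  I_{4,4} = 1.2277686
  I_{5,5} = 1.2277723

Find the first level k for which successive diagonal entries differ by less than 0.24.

|I_{1,1} − I_{0,0}| = 0.4082833 ≥ 0.24
|I_{2,2} − I_{1,1}| = 0.0706311 < 0.24

k = 2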